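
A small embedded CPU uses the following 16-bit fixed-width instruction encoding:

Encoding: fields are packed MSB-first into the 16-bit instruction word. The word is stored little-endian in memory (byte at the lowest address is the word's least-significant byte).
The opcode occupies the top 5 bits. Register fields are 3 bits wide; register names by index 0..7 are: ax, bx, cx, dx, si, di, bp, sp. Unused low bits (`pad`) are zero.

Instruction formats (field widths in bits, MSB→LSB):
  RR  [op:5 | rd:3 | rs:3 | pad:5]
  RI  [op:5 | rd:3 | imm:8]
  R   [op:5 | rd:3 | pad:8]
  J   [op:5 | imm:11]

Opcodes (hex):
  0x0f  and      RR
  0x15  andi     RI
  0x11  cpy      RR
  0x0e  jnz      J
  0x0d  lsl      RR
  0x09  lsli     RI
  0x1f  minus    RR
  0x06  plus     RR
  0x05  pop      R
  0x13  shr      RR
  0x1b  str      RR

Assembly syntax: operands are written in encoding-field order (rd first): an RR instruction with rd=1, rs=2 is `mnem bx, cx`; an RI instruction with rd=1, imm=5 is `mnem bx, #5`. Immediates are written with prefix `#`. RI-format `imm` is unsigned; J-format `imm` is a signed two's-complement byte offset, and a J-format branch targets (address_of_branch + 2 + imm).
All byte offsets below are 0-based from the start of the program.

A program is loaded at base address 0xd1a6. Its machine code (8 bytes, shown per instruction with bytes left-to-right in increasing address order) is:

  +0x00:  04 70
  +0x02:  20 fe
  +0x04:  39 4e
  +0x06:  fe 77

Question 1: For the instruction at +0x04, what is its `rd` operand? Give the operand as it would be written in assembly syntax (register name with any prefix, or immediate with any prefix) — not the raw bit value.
@+04  little-endian(39 4e) = 0x4e39
  op=0x4e39>>11=0x9 ⇒ lsli (RI)
  [10:8] rd=6 = bp
  [7:0] imm=57 = #57

bp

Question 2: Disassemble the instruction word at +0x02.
@+02  little-endian(20 fe) = 0xfe20
  top 5b → 0x1f → minus [RR]
  [10:8] rd=6 = bp
  [7:5] rs=1 = bx

minus bp, bx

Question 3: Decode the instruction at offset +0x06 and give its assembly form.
@+06  little-endian(fe 77) = 0x77fe
  op=0x77fe>>11=0xe ⇒ jnz (J)
  imm@[10:0]=0x7fe (s11→-2) ⇒ #-2

jnz #-2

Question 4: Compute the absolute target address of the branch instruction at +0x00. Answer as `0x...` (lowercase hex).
@+00  little-endian(04 70) = 0x7004
  top 5b → 0xe → jnz [J]
  [10:0] imm=4 = #4
  target = base 0xd1a6 + off 0x00 + 2 + imm 4 = 0xd1ac

0xd1ac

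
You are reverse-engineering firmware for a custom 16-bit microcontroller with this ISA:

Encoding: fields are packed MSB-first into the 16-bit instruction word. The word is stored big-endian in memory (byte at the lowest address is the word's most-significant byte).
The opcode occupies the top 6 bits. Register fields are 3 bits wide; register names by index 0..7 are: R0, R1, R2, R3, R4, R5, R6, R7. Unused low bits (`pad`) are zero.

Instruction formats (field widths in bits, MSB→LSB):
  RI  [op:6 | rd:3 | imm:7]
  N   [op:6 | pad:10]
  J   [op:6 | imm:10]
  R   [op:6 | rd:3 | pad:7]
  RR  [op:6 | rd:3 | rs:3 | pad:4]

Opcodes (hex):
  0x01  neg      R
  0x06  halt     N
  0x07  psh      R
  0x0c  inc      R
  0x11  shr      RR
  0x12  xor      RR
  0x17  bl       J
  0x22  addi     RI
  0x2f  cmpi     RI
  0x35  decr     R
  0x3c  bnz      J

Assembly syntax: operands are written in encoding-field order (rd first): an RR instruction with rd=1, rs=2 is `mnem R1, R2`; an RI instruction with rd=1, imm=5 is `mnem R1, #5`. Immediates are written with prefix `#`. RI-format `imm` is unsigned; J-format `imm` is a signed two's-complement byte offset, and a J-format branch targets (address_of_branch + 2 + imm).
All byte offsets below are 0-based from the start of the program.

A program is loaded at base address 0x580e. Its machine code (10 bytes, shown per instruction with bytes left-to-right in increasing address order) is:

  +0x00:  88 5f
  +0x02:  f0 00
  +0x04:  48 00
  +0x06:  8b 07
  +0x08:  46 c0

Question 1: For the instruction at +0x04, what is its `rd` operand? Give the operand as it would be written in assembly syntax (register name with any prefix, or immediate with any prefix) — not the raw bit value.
[04] 48 00 → 0x4800
  op=0x4800>>10=0x12 ⇒ xor (RR)
  [9:7] rd=0 = R0
  [6:4] rs=0 = R0

R0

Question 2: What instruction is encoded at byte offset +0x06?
[06] 8b 07 → 0x8b07
  opcode bits[15:10]=0x22: addi/RI
  rd@[9:7]=0x6 ⇒ R6
  imm@[6:0]=0x7 ⇒ #7

addi R6, #7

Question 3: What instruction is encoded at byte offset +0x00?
[00] 88 5f → 0x885f
  opcode bits[15:10]=0x22: addi/RI
  rd@[9:7]=0x0 ⇒ R0
  imm@[6:0]=0x5f ⇒ #95

addi R0, #95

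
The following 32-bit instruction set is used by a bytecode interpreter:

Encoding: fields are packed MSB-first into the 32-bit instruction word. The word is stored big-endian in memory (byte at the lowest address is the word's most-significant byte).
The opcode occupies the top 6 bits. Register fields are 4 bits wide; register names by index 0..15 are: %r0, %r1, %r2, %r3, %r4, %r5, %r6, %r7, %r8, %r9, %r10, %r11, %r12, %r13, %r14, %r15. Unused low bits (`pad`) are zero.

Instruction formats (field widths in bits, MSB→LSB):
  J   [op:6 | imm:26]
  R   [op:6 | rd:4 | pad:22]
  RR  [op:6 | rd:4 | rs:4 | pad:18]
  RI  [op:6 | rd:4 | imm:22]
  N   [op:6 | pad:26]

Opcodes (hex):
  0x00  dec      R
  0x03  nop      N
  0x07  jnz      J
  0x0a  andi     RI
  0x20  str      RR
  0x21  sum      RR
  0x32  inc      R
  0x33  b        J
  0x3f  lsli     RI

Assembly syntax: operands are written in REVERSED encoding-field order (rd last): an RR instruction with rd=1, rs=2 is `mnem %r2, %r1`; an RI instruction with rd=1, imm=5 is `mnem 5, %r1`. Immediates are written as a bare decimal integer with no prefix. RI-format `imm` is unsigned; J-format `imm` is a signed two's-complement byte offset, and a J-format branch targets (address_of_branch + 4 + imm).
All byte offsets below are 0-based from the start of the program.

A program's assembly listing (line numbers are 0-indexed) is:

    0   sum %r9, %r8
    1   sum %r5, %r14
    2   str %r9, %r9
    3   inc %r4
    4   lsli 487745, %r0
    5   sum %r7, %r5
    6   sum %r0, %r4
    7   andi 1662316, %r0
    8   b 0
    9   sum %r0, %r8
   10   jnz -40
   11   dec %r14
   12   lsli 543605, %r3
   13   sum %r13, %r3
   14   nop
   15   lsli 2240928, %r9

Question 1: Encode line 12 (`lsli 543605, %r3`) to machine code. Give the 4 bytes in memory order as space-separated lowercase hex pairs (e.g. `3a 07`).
12. lsli fields op=0x3f:6|rd=3:4|imm=543605:22 → word fcc84b75h → fc c8 4b 75

fc c8 4b 75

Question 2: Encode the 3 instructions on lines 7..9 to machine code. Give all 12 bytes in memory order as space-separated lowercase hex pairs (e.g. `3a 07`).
7. andi fields op=0xa:6|rd=0:4|imm=1662316:22 → word 28195d6ch → 28 19 5d 6c
8. b fields op=0x33:6|imm=0:26 → word cc000000h → cc 00 00 00
9. sum fields op=0x21:6|rd=8:4|rs=0:4|pad=0:18 → word 86000000h → 86 00 00 00

28 19 5d 6c cc 00 00 00 86 00 00 00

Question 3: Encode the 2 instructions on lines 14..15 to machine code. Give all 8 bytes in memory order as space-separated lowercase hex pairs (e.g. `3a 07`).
L14: nop op=0x3:6|pad=0:26 ⇒ 0x0c000000 ⇒ big 0c 00 00 00
L15: lsli op=0x3f:6|rd=9:4|imm=2240928:22 ⇒ 0xfe6231a0 ⇒ big fe 62 31 a0

0c 00 00 00 fe 62 31 a0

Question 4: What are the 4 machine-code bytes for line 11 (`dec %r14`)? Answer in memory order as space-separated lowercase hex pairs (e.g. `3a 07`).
03 80 00 00

L11: dec op=0x0:6|rd=14:4|pad=0:22 ⇒ 0x03800000 ⇒ big 03 80 00 00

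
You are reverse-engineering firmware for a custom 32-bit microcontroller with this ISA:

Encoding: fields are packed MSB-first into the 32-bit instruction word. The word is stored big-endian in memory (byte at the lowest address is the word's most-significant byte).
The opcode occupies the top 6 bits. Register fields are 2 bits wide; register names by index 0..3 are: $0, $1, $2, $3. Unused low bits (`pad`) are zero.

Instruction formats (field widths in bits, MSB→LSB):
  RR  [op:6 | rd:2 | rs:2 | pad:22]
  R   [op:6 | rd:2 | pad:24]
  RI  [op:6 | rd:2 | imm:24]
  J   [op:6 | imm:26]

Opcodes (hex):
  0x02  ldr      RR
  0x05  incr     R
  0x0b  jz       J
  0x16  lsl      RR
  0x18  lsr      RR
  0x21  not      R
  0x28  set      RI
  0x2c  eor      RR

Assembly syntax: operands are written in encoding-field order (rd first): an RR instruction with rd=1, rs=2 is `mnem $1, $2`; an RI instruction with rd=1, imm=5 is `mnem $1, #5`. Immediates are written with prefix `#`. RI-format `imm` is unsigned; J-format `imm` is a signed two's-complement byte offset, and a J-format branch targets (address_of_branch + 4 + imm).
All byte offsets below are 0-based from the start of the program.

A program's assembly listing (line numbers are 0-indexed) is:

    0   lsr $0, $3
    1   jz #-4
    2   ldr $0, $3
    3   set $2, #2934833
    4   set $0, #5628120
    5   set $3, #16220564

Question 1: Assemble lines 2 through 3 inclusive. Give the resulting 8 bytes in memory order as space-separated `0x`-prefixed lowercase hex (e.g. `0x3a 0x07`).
line 2 (ldr): pack op=0x2:6|rd=0:2|rs=3:2|pad=0:22 = 0x08c00000; big→ 08 c0 00 00
line 3 (set): pack op=0x28:6|rd=2:2|imm=2934833:24 = 0xa22cc831; big→ a2 2c c8 31

0x08 0xc0 0x00 0x00 0xa2 0x2c 0xc8 0x31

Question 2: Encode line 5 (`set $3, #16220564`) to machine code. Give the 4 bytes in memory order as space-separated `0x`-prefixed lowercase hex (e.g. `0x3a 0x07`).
0xa3 0xf7 0x81 0x94

5. set fields op=0x28:6|rd=3:2|imm=16220564:24 → word a3f78194h → a3 f7 81 94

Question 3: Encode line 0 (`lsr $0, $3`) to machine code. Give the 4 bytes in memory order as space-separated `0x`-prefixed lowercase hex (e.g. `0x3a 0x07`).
0x60 0xc0 0x00 0x00

0. lsr fields op=0x18:6|rd=0:2|rs=3:2|pad=0:22 → word 60c00000h → 60 c0 00 00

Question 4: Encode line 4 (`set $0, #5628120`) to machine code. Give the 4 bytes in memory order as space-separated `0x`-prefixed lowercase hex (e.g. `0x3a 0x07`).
0xa0 0x55 0xe0 0xd8

L4: set op=0x28:6|rd=0:2|imm=5628120:24 ⇒ 0xa055e0d8 ⇒ big a0 55 e0 d8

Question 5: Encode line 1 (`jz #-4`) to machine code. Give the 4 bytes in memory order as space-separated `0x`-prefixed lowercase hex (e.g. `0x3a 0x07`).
1. jz fields op=0xb:6|imm=-4:26 → word 2ffffffch → 2f ff ff fc

0x2f 0xff 0xff 0xfc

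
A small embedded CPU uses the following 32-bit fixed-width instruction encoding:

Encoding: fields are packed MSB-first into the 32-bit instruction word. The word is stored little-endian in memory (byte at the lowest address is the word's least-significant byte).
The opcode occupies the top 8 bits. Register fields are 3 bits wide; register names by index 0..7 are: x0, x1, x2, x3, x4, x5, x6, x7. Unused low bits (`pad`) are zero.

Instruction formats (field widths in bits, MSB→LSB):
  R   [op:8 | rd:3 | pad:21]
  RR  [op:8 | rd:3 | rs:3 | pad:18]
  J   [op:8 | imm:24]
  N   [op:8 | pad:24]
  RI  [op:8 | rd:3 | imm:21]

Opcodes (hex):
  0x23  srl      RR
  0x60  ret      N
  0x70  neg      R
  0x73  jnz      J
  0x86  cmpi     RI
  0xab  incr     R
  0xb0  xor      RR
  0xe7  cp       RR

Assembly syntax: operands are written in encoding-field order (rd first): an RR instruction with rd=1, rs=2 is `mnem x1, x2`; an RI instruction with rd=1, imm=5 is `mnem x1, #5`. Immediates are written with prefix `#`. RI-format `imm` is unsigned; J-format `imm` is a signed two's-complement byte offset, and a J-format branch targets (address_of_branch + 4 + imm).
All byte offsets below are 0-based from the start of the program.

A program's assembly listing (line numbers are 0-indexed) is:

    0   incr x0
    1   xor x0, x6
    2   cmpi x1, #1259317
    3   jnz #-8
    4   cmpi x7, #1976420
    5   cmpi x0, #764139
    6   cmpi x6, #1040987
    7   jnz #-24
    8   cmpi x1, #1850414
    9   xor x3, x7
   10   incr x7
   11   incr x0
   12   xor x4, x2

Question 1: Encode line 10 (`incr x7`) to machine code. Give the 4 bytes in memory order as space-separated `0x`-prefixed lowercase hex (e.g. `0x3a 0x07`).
0x00 0x00 0xe0 0xab

line 10 (incr): pack op=0xab:8|rd=7:3|pad=0:21 = 0xabe00000; little→ 00 00 e0 ab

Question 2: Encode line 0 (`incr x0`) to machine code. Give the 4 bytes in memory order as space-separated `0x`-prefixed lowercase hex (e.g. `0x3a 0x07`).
0. incr fields op=0xab:8|rd=0:3|pad=0:21 → word ab000000h → 00 00 00 ab

0x00 0x00 0x00 0xab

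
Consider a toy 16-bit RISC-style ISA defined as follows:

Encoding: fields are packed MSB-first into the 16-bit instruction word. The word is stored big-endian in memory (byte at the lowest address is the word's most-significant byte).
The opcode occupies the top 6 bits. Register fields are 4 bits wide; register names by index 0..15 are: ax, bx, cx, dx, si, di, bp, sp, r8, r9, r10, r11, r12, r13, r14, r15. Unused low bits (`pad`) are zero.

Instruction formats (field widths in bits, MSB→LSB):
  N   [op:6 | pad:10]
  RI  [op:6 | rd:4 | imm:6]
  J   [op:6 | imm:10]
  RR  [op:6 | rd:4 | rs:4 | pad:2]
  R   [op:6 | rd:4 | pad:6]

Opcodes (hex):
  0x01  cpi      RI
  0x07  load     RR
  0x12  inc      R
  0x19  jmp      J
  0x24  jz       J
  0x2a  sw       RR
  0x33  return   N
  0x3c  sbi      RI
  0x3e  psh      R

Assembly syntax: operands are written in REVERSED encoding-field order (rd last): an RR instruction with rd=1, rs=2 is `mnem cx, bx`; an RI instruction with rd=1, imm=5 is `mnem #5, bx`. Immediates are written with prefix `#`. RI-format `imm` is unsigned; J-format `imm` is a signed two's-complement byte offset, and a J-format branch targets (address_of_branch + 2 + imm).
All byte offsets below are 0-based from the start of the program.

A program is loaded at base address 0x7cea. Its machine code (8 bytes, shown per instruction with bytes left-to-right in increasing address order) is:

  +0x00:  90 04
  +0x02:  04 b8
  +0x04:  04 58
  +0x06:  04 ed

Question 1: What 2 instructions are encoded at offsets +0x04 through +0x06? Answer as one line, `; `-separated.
+0x04: 04 58 ⇒ word 0x0458 (big)
  op=0x0458>>10=0x1 ⇒ cpi (RI)
  [9:6] rd=1 = bx
  [5:0] imm=24 = #24
+0x06: 04 ed ⇒ word 0x04ed (big)
  op=0x04ed>>10=0x1 ⇒ cpi (RI)
  [9:6] rd=3 = dx
  [5:0] imm=45 = #45

cpi #24, bx; cpi #45, dx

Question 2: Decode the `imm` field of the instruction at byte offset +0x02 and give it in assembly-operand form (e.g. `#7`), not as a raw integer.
[02] 04 b8 → 0x04b8
  op=0x04b8>>10=0x1 ⇒ cpi (RI)
  rd@[9:6]=0x2 ⇒ cx
  imm@[5:0]=0x38 ⇒ #56

#56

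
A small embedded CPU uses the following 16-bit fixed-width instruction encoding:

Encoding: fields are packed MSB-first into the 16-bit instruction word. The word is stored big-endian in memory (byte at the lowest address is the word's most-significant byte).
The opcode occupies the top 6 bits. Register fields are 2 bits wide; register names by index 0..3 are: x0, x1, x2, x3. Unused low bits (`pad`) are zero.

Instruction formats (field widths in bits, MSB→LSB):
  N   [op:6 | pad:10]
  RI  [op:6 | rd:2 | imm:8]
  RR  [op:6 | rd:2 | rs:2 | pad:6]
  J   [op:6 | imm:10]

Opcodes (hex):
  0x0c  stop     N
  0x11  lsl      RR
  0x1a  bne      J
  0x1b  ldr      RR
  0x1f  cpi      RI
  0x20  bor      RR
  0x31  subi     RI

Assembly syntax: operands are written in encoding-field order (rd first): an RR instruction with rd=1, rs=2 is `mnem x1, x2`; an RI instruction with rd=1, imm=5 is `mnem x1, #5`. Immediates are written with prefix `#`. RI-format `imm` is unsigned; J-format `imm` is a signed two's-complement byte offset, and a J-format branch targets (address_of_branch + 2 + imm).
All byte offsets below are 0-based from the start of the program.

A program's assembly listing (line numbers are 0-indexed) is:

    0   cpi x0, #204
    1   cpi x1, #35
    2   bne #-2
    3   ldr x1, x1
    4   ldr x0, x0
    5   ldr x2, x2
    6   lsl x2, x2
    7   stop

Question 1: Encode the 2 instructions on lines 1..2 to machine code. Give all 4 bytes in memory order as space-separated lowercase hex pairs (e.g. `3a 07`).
7d 23 6b fe

1. cpi fields op=0x1f:6|rd=1:2|imm=35:8 → word 7d23h → 7d 23
2. bne fields op=0x1a:6|imm=-2:10 → word 6bfeh → 6b fe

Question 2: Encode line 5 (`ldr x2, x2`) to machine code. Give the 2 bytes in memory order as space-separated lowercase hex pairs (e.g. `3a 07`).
6e 80

L5: ldr op=0x1b:6|rd=2:2|rs=2:2|pad=0:6 ⇒ 0x6e80 ⇒ big 6e 80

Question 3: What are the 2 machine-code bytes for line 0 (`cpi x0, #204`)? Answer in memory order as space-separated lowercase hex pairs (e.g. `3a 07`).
7c cc

L0: cpi op=0x1f:6|rd=0:2|imm=204:8 ⇒ 0x7ccc ⇒ big 7c cc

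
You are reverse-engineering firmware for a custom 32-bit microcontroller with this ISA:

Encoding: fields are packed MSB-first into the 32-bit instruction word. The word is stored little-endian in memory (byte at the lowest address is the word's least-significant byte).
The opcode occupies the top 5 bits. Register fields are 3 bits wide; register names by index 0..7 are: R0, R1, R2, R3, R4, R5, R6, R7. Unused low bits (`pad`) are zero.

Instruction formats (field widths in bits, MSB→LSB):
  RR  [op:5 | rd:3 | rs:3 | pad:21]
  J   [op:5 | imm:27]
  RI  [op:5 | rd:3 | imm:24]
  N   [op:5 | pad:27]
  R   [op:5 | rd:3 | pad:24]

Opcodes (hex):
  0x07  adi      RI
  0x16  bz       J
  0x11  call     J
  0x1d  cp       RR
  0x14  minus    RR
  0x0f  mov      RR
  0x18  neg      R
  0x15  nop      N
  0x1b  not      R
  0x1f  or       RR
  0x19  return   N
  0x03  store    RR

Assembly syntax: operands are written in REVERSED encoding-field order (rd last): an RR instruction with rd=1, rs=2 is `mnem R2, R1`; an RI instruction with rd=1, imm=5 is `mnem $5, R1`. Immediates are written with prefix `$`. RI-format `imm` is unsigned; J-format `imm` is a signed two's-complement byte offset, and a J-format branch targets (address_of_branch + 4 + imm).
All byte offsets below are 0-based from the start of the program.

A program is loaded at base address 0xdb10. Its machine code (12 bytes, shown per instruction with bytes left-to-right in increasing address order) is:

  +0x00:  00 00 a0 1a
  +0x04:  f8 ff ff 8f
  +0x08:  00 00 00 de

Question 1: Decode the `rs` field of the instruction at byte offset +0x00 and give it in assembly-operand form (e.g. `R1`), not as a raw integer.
off 0x00: read 00 00 a0 1a as little → 0x1aa00000
  top 5b → 0x3 → store [RR]
  [26:24] rd=2 = R2
  [23:21] rs=5 = R5

R5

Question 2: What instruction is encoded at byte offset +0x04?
call $-8

off 0x04: read f8 ff ff 8f as little → 0x8ffffff8
  top 5b → 0x11 → call [J]
  imm@[26:0]=0x7fffff8 (s27→-8) ⇒ $-8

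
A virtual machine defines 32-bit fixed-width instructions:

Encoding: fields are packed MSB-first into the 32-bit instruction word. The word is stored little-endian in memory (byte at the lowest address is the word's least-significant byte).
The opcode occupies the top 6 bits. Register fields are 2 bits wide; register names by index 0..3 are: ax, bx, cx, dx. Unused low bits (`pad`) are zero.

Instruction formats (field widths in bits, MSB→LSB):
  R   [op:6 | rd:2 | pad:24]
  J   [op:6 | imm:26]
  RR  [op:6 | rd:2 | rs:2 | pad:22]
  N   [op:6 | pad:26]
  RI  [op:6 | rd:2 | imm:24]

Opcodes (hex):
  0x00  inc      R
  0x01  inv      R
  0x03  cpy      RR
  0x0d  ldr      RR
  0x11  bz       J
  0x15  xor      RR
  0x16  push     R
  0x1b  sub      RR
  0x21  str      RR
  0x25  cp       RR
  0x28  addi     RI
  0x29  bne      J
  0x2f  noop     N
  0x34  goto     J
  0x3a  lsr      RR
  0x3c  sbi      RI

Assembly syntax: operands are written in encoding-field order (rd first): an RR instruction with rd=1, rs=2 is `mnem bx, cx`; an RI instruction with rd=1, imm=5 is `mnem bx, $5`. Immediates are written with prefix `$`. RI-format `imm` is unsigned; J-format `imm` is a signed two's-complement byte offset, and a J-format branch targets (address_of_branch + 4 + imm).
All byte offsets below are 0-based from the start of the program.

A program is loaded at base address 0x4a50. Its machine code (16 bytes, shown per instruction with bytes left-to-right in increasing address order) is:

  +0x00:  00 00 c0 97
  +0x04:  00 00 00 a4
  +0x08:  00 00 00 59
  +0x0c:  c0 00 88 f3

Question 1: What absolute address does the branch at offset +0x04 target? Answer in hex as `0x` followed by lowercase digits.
0x4a58

[04] 00 00 00 a4 → 0xa4000000
  op=0xa4000000>>26=0x29 ⇒ bne (J)
  imm: (w>>0)&0x3ffffff=0x0 → $0
  target = base 0x4a50 + off 0x04 + 4 + imm 0 = 0x4a58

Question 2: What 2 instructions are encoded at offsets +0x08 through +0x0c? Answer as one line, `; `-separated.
@+08  little-endian(00 00 00 59) = 0x59000000
  top 6b → 0x16 → push [R]
  [25:24] rd=1 = bx
@+0c  little-endian(c0 00 88 f3) = 0xf38800c0
  top 6b → 0x3c → sbi [RI]
  [25:24] rd=3 = dx
  [23:0] imm=8913088 = $8913088

push bx; sbi dx, $8913088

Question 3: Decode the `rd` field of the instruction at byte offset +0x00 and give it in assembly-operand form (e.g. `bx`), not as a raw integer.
off 0x00: read 00 00 c0 97 as little → 0x97c00000
  top 6b → 0x25 → cp [RR]
  [25:24] rd=3 = dx
  [23:22] rs=3 = dx

dx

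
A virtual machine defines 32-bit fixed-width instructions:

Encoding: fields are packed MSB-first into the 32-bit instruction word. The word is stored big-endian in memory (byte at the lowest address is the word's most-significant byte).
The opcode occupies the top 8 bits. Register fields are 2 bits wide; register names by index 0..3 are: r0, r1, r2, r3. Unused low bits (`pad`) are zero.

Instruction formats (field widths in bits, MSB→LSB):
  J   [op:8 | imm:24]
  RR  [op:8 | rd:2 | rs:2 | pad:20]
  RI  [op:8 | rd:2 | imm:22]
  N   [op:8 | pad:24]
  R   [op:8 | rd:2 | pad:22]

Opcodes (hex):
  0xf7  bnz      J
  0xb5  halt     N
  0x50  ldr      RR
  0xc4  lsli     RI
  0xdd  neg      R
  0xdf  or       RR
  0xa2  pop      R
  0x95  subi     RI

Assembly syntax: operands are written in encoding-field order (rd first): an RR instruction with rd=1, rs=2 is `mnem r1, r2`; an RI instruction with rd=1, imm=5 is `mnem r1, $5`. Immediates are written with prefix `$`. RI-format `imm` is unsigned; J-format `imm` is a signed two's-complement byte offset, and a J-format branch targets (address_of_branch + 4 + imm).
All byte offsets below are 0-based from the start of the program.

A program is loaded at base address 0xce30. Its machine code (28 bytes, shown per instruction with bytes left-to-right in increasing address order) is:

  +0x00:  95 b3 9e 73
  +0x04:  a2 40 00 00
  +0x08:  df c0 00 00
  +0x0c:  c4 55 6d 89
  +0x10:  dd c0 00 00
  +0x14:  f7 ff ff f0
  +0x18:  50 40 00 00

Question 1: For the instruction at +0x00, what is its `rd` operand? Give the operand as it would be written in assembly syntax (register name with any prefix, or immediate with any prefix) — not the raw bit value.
r2

@+00  big-endian(95 b3 9e 73) = 0x95b39e73
  op=0x95b39e73>>24=0x95 ⇒ subi (RI)
  rd@[23:22]=0x2 ⇒ r2
  imm@[21:0]=0x339e73 ⇒ $3382899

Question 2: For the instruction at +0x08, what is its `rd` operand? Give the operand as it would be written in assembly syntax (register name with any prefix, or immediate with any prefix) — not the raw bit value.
@+08  big-endian(df c0 00 00) = 0xdfc00000
  op=0xdfc00000>>24=0xdf ⇒ or (RR)
  [23:22] rd=3 = r3
  [21:20] rs=0 = r0

r3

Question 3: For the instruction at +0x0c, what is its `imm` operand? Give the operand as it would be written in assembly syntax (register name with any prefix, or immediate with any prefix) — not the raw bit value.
$1404297

off 0x0c: read c4 55 6d 89 as big → 0xc4556d89
  top 8b → 0xc4 → lsli [RI]
  rd: (w>>22)&0x3=0x1 → r1
  imm: (w>>0)&0x3fffff=0x156d89 → $1404297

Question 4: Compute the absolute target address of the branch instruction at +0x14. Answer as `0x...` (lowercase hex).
@+14  big-endian(f7 ff ff f0) = 0xf7fffff0
  opcode bits[31:24]=0xf7: bnz/J
  imm@[23:0]=0xfffff0 (s24→-16) ⇒ $-16
  target = base 0xce30 + off 0x14 + 4 + imm -16 = 0xce38

0xce38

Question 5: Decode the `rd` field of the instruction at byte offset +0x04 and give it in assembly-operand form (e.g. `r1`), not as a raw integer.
r1

@+04  big-endian(a2 40 00 00) = 0xa2400000
  opcode bits[31:24]=0xa2: pop/R
  rd@[23:22]=0x1 ⇒ r1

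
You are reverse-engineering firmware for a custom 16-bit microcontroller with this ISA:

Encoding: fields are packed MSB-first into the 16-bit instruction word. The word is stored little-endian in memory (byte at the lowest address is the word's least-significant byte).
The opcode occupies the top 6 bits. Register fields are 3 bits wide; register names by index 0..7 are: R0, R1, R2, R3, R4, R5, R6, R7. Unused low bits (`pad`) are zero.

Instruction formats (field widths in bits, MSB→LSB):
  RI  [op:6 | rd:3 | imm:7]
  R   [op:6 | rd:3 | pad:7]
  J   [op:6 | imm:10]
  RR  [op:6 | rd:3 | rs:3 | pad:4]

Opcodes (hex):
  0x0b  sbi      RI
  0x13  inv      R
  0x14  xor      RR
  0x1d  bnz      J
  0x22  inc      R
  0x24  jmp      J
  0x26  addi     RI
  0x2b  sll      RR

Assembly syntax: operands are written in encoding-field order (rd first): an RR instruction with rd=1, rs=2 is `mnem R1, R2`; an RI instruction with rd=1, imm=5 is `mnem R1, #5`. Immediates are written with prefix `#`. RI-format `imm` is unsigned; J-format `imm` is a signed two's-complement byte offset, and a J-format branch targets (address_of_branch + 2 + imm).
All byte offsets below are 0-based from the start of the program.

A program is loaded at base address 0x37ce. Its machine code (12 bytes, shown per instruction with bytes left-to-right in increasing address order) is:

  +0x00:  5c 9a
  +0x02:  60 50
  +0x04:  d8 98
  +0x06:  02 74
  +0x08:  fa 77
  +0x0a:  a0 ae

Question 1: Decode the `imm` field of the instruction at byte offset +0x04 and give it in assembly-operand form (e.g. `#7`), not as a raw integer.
off 0x04: read d8 98 as little → 0x98d8
  op=0x98d8>>10=0x26 ⇒ addi (RI)
  [9:7] rd=1 = R1
  [6:0] imm=88 = #88

#88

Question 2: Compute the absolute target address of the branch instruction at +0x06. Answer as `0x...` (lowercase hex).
+0x06: 02 74 ⇒ word 0x7402 (little)
  top 6b → 0x1d → bnz [J]
  imm@[9:0]=0x2 ⇒ #2
  target = base 0x37ce + off 0x06 + 2 + imm 2 = 0x37d8

0x37d8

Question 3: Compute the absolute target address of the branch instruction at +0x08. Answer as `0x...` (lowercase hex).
off 0x08: read fa 77 as little → 0x77fa
  op=0x77fa>>10=0x1d ⇒ bnz (J)
  imm@[9:0]=0x3fa (s10→-6) ⇒ #-6
  target = base 0x37ce + off 0x08 + 2 + imm -6 = 0x37d2

0x37d2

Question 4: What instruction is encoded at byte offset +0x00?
addi R4, #92

off 0x00: read 5c 9a as little → 0x9a5c
  opcode bits[15:10]=0x26: addi/RI
  [9:7] rd=4 = R4
  [6:0] imm=92 = #92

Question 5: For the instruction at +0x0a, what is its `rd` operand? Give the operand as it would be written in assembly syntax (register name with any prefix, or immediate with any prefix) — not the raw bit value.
R5

+0x0a: a0 ae ⇒ word 0xaea0 (little)
  opcode bits[15:10]=0x2b: sll/RR
  [9:7] rd=5 = R5
  [6:4] rs=2 = R2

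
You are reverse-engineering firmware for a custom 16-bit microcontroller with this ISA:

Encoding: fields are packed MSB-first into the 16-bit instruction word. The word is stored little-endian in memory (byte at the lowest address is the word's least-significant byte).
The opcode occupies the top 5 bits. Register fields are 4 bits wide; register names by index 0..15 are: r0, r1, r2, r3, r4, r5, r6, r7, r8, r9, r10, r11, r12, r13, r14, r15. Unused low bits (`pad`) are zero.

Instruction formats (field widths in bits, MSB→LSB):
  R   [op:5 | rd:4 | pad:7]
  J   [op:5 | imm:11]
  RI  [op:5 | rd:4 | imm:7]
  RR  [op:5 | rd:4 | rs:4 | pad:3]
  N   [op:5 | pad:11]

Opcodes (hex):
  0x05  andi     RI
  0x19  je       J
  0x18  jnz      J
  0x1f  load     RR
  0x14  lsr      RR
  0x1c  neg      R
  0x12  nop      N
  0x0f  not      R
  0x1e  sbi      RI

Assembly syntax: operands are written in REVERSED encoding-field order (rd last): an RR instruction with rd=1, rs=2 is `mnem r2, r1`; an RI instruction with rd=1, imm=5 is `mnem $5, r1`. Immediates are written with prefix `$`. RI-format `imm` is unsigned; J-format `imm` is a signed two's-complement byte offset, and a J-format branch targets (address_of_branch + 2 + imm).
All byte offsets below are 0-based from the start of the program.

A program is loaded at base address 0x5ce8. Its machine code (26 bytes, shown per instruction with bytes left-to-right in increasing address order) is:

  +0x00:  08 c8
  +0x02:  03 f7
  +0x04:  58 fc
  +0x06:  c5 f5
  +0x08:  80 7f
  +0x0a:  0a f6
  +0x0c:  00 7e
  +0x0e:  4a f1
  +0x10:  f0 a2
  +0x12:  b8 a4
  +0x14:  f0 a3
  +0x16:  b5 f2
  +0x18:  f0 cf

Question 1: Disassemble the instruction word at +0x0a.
@+0a  little-endian(0a f6) = 0xf60a
  op=0xf60a>>11=0x1e ⇒ sbi (RI)
  [10:7] rd=12 = r12
  [6:0] imm=10 = $10

sbi $10, r12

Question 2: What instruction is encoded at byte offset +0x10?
@+10  little-endian(f0 a2) = 0xa2f0
  opcode bits[15:11]=0x14: lsr/RR
  rd: (w>>7)&0xf=0x5 → r5
  rs: (w>>3)&0xf=0xe → r14

lsr r14, r5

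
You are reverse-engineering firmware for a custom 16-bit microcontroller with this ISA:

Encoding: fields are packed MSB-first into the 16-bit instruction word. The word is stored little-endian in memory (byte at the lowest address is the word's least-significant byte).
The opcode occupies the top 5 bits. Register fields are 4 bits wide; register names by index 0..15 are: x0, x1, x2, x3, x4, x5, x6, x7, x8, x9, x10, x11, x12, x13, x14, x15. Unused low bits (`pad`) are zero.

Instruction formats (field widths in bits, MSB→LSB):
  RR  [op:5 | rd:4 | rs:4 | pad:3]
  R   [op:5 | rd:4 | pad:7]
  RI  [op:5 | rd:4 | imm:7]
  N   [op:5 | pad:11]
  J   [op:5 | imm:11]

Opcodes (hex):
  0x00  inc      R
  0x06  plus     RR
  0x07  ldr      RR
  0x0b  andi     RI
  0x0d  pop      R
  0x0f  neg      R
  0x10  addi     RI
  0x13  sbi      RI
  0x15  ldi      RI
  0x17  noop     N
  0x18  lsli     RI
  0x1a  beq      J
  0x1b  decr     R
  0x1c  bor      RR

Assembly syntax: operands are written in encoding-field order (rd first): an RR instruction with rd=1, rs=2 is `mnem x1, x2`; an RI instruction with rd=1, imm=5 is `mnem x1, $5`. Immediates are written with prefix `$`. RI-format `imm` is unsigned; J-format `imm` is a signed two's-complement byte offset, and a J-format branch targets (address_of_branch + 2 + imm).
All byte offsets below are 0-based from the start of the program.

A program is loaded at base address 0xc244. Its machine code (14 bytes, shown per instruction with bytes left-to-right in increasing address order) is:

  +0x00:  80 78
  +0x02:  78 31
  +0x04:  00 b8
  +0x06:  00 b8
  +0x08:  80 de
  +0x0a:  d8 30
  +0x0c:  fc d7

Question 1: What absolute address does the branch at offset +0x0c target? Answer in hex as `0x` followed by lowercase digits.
[0c] fc d7 → 0xd7fc
  opcode bits[15:11]=0x1a: beq/J
  imm: (w>>0)&0x7ff=0x7fc (s11→-4) → $-4
  target = base 0xc244 + off 0x0c + 2 + imm -4 = 0xc24e

0xc24e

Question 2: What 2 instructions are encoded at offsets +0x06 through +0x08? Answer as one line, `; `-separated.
noop; decr x13

+0x06: 00 b8 ⇒ word 0xb800 (little)
  top 5b → 0x17 → noop [N]
+0x08: 80 de ⇒ word 0xde80 (little)
  top 5b → 0x1b → decr [R]
  [10:7] rd=13 = x13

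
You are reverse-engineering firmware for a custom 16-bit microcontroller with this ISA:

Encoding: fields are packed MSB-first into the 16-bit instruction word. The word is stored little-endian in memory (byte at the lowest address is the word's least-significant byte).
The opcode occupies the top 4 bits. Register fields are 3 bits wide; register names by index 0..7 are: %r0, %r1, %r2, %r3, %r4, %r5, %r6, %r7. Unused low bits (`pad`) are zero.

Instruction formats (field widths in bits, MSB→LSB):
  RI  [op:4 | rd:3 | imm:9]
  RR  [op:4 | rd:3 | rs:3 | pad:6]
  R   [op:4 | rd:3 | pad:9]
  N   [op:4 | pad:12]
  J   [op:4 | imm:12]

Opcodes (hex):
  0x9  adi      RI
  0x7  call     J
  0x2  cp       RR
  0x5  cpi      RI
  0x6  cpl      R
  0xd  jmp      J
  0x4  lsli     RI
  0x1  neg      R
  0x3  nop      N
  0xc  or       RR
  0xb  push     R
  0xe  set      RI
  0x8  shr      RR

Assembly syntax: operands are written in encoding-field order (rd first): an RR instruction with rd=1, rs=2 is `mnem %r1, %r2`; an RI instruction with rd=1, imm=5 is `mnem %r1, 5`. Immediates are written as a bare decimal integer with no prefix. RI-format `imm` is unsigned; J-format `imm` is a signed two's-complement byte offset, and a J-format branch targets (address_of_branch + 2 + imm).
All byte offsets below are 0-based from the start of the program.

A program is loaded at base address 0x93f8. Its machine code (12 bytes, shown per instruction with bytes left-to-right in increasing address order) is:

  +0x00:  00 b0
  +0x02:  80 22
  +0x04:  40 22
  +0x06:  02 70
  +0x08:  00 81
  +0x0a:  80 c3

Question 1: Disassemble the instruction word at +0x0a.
or %r1, %r6

off 0x0a: read 80 c3 as little → 0xc380
  top 4b → 0xc → or [RR]
  rd@[11:9]=0x1 ⇒ %r1
  rs@[8:6]=0x6 ⇒ %r6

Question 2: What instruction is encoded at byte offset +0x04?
cp %r1, %r1

+0x04: 40 22 ⇒ word 0x2240 (little)
  op=0x2240>>12=0x2 ⇒ cp (RR)
  [11:9] rd=1 = %r1
  [8:6] rs=1 = %r1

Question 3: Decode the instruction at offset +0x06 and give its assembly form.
call 2

off 0x06: read 02 70 as little → 0x7002
  top 4b → 0x7 → call [J]
  [11:0] imm=2 = 2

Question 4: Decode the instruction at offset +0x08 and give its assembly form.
[08] 00 81 → 0x8100
  top 4b → 0x8 → shr [RR]
  rd@[11:9]=0x0 ⇒ %r0
  rs@[8:6]=0x4 ⇒ %r4

shr %r0, %r4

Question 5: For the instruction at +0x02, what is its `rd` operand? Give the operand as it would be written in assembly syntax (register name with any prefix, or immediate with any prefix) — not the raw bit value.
%r1

off 0x02: read 80 22 as little → 0x2280
  op=0x2280>>12=0x2 ⇒ cp (RR)
  rd@[11:9]=0x1 ⇒ %r1
  rs@[8:6]=0x2 ⇒ %r2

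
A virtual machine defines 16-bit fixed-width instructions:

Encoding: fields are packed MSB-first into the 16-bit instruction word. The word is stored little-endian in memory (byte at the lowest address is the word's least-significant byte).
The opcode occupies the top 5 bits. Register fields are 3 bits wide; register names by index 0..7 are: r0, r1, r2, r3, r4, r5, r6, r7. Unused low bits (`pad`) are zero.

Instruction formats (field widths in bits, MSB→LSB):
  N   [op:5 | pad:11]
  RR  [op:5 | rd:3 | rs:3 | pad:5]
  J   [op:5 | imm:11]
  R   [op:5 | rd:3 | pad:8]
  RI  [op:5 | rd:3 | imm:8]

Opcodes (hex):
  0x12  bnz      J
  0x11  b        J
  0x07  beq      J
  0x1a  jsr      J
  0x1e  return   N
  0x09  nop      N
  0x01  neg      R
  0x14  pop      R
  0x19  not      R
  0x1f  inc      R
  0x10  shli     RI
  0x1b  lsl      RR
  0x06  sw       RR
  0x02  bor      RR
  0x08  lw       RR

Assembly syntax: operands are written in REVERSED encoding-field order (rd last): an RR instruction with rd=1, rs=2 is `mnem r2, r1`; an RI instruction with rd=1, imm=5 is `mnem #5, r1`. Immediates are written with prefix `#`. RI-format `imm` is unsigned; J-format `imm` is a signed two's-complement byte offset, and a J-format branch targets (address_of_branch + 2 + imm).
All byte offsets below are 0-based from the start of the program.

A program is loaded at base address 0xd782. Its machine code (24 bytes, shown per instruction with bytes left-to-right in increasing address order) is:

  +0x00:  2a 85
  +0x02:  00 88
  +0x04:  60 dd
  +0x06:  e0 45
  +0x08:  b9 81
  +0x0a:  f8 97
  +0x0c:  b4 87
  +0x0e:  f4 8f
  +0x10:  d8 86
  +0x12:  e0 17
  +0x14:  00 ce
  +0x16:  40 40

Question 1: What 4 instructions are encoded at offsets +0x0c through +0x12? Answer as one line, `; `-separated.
off 0x0c: read b4 87 as little → 0x87b4
  opcode bits[15:11]=0x10: shli/RI
  rd: (w>>8)&0x7=0x7 → r7
  imm: (w>>0)&0xff=0xb4 → #180
off 0x0e: read f4 8f as little → 0x8ff4
  opcode bits[15:11]=0x11: b/J
  imm: (w>>0)&0x7ff=0x7f4 (s11→-12) → #-12
off 0x10: read d8 86 as little → 0x86d8
  opcode bits[15:11]=0x10: shli/RI
  rd: (w>>8)&0x7=0x6 → r6
  imm: (w>>0)&0xff=0xd8 → #216
off 0x12: read e0 17 as little → 0x17e0
  opcode bits[15:11]=0x2: bor/RR
  rd: (w>>8)&0x7=0x7 → r7
  rs: (w>>5)&0x7=0x7 → r7

shli #180, r7; b #-12; shli #216, r6; bor r7, r7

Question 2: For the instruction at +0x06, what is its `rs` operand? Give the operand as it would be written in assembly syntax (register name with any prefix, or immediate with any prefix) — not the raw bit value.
r7

@+06  little-endian(e0 45) = 0x45e0
  op=0x45e0>>11=0x8 ⇒ lw (RR)
  rd: (w>>8)&0x7=0x5 → r5
  rs: (w>>5)&0x7=0x7 → r7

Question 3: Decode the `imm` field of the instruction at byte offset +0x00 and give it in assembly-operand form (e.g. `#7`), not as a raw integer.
+0x00: 2a 85 ⇒ word 0x852a (little)
  opcode bits[15:11]=0x10: shli/RI
  rd@[10:8]=0x5 ⇒ r5
  imm@[7:0]=0x2a ⇒ #42

#42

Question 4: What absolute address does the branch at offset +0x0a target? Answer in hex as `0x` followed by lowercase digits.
+0x0a: f8 97 ⇒ word 0x97f8 (little)
  op=0x97f8>>11=0x12 ⇒ bnz (J)
  imm@[10:0]=0x7f8 (s11→-8) ⇒ #-8
  target = base 0xd782 + off 0x0a + 2 + imm -8 = 0xd786

0xd786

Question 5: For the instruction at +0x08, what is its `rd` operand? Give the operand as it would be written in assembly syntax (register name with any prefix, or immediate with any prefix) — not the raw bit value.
[08] b9 81 → 0x81b9
  top 5b → 0x10 → shli [RI]
  [10:8] rd=1 = r1
  [7:0] imm=185 = #185

r1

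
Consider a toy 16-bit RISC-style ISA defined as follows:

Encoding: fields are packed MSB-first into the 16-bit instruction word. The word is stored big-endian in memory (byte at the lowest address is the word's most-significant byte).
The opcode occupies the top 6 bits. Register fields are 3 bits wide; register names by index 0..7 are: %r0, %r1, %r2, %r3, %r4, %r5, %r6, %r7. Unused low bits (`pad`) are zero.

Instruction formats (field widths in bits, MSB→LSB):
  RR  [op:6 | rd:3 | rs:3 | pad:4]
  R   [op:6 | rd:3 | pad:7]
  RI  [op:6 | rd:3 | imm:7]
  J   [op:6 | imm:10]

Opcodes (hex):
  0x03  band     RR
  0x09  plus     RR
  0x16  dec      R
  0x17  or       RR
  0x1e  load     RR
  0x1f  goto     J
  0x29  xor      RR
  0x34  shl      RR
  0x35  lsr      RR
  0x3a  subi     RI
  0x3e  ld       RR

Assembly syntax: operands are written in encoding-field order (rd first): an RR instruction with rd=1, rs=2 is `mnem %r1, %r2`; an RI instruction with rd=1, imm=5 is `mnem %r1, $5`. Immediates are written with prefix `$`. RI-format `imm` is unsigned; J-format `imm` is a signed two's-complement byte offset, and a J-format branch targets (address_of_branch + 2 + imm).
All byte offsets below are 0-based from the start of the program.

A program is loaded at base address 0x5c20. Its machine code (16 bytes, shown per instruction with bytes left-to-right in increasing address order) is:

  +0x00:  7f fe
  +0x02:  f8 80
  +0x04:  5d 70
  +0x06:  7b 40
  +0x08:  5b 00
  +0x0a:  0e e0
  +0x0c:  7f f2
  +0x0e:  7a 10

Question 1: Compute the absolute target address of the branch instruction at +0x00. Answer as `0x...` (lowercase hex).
off 0x00: read 7f fe as big → 0x7ffe
  op=0x7ffe>>10=0x1f ⇒ goto (J)
  imm: (w>>0)&0x3ff=0x3fe (s10→-2) → $-2
  target = base 0x5c20 + off 0x00 + 2 + imm -2 = 0x5c20

0x5c20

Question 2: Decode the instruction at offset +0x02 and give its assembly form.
[02] f8 80 → 0xf880
  opcode bits[15:10]=0x3e: ld/RR
  rd: (w>>7)&0x7=0x1 → %r1
  rs: (w>>4)&0x7=0x0 → %r0

ld %r1, %r0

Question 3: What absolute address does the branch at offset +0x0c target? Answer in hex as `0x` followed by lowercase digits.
[0c] 7f f2 → 0x7ff2
  opcode bits[15:10]=0x1f: goto/J
  [9:0] imm=1010 (s10→-14) = $-14
  target = base 0x5c20 + off 0x0c + 2 + imm -14 = 0x5c20

0x5c20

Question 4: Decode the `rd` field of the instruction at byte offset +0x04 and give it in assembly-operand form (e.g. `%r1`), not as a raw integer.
%r2

off 0x04: read 5d 70 as big → 0x5d70
  top 6b → 0x17 → or [RR]
  rd@[9:7]=0x2 ⇒ %r2
  rs@[6:4]=0x7 ⇒ %r7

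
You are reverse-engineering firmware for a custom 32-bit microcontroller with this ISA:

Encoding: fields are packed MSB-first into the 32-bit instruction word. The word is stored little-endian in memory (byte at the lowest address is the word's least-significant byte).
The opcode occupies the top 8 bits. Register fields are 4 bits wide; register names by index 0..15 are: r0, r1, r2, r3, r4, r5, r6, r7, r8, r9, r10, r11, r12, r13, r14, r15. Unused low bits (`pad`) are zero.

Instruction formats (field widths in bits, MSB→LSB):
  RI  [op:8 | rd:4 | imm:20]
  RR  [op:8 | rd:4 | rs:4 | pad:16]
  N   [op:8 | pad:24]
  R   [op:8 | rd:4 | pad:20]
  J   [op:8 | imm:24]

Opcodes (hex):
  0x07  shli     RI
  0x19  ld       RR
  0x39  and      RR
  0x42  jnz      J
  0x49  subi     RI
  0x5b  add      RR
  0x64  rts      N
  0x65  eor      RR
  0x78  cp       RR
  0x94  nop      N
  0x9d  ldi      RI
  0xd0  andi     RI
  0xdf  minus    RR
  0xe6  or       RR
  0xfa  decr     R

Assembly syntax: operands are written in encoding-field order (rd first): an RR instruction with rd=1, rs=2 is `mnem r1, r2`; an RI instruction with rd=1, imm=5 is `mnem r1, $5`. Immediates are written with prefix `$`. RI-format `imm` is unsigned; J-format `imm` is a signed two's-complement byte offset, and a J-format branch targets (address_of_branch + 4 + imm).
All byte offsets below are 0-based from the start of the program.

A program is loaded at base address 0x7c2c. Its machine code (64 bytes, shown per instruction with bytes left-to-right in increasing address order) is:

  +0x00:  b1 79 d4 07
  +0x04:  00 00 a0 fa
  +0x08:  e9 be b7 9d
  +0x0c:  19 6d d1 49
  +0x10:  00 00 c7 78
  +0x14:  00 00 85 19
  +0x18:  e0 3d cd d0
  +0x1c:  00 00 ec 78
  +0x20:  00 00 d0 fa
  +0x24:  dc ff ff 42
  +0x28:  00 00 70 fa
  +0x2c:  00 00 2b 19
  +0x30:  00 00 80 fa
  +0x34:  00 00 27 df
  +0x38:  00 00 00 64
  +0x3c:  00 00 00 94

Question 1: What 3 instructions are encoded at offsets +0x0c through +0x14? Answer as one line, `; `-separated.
@+0c  little-endian(19 6d d1 49) = 0x49d16d19
  top 8b → 0x49 → subi [RI]
  rd@[23:20]=0xd ⇒ r13
  imm@[19:0]=0x16d19 ⇒ $93465
@+10  little-endian(00 00 c7 78) = 0x78c70000
  top 8b → 0x78 → cp [RR]
  rd@[23:20]=0xc ⇒ r12
  rs@[19:16]=0x7 ⇒ r7
@+14  little-endian(00 00 85 19) = 0x19850000
  top 8b → 0x19 → ld [RR]
  rd@[23:20]=0x8 ⇒ r8
  rs@[19:16]=0x5 ⇒ r5

subi r13, $93465; cp r12, r7; ld r8, r5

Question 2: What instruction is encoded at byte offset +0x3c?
+0x3c: 00 00 00 94 ⇒ word 0x94000000 (little)
  top 8b → 0x94 → nop [N]

nop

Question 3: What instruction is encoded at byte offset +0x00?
+0x00: b1 79 d4 07 ⇒ word 0x07d479b1 (little)
  top 8b → 0x7 → shli [RI]
  rd@[23:20]=0xd ⇒ r13
  imm@[19:0]=0x479b1 ⇒ $293297

shli r13, $293297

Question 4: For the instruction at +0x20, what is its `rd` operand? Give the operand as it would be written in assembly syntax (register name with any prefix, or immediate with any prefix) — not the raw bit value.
r13

off 0x20: read 00 00 d0 fa as little → 0xfad00000
  top 8b → 0xfa → decr [R]
  [23:20] rd=13 = r13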